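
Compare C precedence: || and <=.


'<=' is relational (level 7); '||' is logical OR (level 1)
Higher level binds tighter
'<=' has higher precedence than '||'


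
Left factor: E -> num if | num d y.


Common prefix: 'num'
Factored: E -> num E', E' -> if | d y


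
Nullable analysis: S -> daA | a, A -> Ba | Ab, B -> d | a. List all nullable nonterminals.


A nonterminal is nullable iff some alternative derives ε (directly, or every symbol in it is nullable)
Nullable: {}


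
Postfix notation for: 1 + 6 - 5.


Left to right (same or higher precedence on left)
Postfix: 1 6 + 5 -


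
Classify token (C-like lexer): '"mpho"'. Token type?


Pattern: double-quoted sequence
Type: STRING_LITERAL


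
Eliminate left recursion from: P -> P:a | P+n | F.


Left-recursive alternatives: P:a, P+n; non-recursive: F
Introduce P': P -> FP', P' -> :aP' | +nP' | ε


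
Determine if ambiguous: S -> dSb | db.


balanced d^n…b^n: each string has a unique parse
Unambiguous


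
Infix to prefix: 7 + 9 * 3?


'*' binds tighter: tree is (+ 7 (* 9 3))
Prefix: + 7 * 9 3


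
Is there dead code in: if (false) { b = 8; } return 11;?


condition is constant false, so the whole block is unreachable
Dead: 'if (false) { b = 8; }'


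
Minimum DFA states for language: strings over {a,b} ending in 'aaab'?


Track the longest suffix of input matching a prefix of 'aaab': 5 classes (prefixes of length 0..4)
Minimal DFA: 5 states


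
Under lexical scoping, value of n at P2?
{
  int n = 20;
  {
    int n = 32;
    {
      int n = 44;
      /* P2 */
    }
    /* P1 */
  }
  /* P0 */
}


n declared in the same block as P2
n = 44


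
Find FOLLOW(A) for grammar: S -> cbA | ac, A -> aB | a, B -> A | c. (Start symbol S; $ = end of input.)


$ ∈ FOLLOW(S). For each A -> αBβ: add FIRST(β)\{ε} to FOLLOW(B); if β nullable, add FOLLOW(A).
FOLLOW(A) = {$}


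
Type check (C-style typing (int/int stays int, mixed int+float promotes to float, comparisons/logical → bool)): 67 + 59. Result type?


Operand types: int + int
Rule: mixed int/float promotes to float; int/int stays int
Result type: int


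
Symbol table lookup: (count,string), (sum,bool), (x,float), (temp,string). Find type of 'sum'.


Lookup 'sum' → type bool


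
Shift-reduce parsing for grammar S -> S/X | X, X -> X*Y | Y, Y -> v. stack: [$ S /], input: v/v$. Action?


no handle ('S/' is not any RHS); shift 'v'
Action: shift


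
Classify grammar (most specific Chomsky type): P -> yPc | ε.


Single nonterminal LHS, but y^n c^n is not regular
Classification: Type 2 (Context-Free)


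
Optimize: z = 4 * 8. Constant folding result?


4 * 8 = 32 at compile time
Optimized: z = 32


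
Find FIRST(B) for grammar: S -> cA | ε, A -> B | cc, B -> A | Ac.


Per alternative of B: FIRST(A) = {c}; FIRST(Ac) = {c}
FIRST(B) = {c}


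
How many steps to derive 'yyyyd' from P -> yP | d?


Derivation: P => yP => yyP => yyyP => yyyyP => yyyyd
Steps: 5


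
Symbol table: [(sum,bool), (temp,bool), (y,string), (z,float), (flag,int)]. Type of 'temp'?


Lookup 'temp' → type bool


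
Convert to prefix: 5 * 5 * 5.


left-to-right (same/higher precedence on left): tree is (* (* 5 5) 5)
Prefix: * * 5 5 5


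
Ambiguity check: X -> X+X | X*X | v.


'v+v*v' has two parse trees (no precedence encoded between + and *)
Ambiguous


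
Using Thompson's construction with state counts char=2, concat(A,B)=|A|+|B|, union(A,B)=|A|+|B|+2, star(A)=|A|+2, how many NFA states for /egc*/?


Syntax tree has 3 char leaf(s), 0 union(s), 1 star(s)
chars contribute 3×2 = 6; each union adds +2; each star adds +2
Total: 6 + 0 + 2 = 8 states


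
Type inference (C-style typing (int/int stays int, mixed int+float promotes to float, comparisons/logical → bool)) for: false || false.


Operand types: bool || bool
Rule: logical operators take bool operands and yield bool
Result type: bool


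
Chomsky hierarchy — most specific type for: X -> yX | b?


Right-linear: every RHS is a terminal or a terminal followed by one nonterminal
Classification: Type 3 (Regular)


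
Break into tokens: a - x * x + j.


Scan left to right, longest-match per lexeme
Tokens: ID(a), OP(-), ID(x), OP(*), ID(x), OP(+), ID(j)


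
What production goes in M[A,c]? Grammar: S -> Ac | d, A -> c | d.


For [A, c]: 'c' ∈ FIRST(c)
Entry: A -> c


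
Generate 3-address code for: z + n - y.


Break into single-operator statements:
t1 = z + n
t2 = t1 - y


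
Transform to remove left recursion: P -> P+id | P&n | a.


Left-recursive alternatives: P+id, P&n; non-recursive: a
Introduce P': P -> aP', P' -> +idP' | &nP' | ε


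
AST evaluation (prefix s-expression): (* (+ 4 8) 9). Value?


Evaluate inner: (+ 4 8) = 12
Evaluate root: (* 12 9) = 108
Result: 108


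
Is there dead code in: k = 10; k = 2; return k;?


first assignment to k is overwritten before any read
Dead: 'k = 10'


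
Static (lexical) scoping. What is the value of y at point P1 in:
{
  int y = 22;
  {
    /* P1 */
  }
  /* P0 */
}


P1's block does not declare y; resolves to the enclosing declaration at depth 0
y = 22


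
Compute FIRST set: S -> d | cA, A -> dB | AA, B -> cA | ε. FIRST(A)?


Per alternative of A: FIRST(dB) = {d}; FIRST(AA) = {d}
FIRST(A) = {d}


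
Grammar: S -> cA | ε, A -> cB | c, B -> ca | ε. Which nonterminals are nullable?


A nonterminal is nullable iff some alternative derives ε (directly, or every symbol in it is nullable)
Nullable: {B, S}


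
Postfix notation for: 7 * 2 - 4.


Left to right (same or higher precedence on left)
Postfix: 7 2 * 4 -


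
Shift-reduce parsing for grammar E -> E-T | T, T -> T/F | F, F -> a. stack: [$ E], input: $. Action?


start symbol E on stack, input exhausted
Action: accept


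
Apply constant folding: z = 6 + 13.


6 + 13 = 19 at compile time
Optimized: z = 19


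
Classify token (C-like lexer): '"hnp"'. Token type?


Pattern: double-quoted sequence
Type: STRING_LITERAL


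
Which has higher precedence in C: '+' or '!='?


'+' is additive (level 9); '!=' is equality (level 6)
Higher level binds tighter
'+' has higher precedence than '!='


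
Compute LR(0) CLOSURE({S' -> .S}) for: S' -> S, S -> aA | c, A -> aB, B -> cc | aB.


Start: S' -> .S
For each item with dot before a nonterminal B, add B -> .γ for every B-production
Closure: [S' -> .S, S -> .aA, S -> .c]


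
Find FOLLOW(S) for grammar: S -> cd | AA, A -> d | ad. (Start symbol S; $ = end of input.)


$ ∈ FOLLOW(S). For each A -> αBβ: add FIRST(β)\{ε} to FOLLOW(B); if β nullable, add FOLLOW(A).
FOLLOW(S) = {$}


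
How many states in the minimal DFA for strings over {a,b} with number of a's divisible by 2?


Track (count of a) mod 2: states 0..1, accept at 0
Minimal DFA: 2 states


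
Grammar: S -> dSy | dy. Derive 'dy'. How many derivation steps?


Derivation: S => dy
Steps: 1


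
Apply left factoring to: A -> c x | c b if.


Common prefix: 'c'
Factored: A -> c A', A' -> x | b if


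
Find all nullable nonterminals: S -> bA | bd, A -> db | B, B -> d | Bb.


A nonterminal is nullable iff some alternative derives ε (directly, or every symbol in it is nullable)
Nullable: {}


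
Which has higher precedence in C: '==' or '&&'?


'==' is equality (level 6); '&&' is logical AND (level 2)
Higher level binds tighter
'==' has higher precedence than '&&'


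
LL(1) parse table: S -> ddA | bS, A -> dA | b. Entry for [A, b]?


For [A, b]: 'b' ∈ FIRST(b)
Entry: A -> b


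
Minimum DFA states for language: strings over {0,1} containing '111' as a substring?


KMP-style automaton: 3 progress states + 1 absorbing accept = 4
Minimal DFA: 4 states


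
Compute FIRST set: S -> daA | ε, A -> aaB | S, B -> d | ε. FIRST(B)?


Per alternative of B: FIRST(d) = {d}; FIRST(ε) = {ε}
FIRST(B) = {d, ε}


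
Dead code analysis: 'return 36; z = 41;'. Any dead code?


statement follows a return and is unreachable
Dead: 'z = 41'


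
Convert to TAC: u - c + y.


Break into single-operator statements:
t1 = u - c
t2 = t1 + y


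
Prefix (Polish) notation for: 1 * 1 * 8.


left-to-right (same/higher precedence on left): tree is (* (* 1 1) 8)
Prefix: * * 1 1 8


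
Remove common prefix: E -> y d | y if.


Common prefix: 'y'
Factored: E -> y E', E' -> d | if


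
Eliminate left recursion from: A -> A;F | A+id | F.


Left-recursive alternatives: A;F, A+id; non-recursive: F
Introduce A': A -> FA', A' -> ;FA' | +idA' | ε


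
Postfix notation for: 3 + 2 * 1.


* has higher precedence, evaluate 2*1 first
Postfix: 3 2 1 * +


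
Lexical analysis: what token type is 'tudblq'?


Pattern: letter/underscore followed by alphanumerics, not a keyword
Type: IDENTIFIER


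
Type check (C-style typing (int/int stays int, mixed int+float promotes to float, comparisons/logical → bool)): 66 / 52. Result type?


Operand types: int / int
Rule: mixed int/float promotes to float; int/int stays int
Result type: int


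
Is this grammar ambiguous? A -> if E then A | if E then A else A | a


dangling else: 'if E then if E then a else a' parses two ways
Ambiguous


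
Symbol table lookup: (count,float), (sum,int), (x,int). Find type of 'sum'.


Lookup 'sum' → type int


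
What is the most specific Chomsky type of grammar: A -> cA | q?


Right-linear: every RHS is a terminal or a terminal followed by one nonterminal
Classification: Type 3 (Regular)


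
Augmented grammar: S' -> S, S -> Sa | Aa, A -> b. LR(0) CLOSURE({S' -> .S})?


Start: S' -> .S
For each item with dot before a nonterminal B, add B -> .γ for every B-production
Closure: [S' -> .S, S -> .Sa, S -> .Aa, A -> .b]


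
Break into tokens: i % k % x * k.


Scan left to right, longest-match per lexeme
Tokens: ID(i), OP(%), ID(k), OP(%), ID(x), OP(*), ID(k)


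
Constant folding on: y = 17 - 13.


17 - 13 = 4 at compile time
Optimized: y = 4


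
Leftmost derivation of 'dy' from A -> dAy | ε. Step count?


Derivation: A => dAy => dy
Steps: 2


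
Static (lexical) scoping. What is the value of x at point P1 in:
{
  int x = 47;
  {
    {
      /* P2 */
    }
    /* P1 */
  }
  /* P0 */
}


P1's block does not declare x; resolves to the enclosing declaration at depth 0
x = 47


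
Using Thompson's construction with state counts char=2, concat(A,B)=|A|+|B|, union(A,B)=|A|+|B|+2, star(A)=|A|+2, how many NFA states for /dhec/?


Syntax tree has 4 char leaf(s), 0 union(s), 0 star(s)
chars contribute 4×2 = 8; each union adds +2; each star adds +2
Total: 8 + 0 + 0 = 8 states


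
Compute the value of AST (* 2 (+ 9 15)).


Evaluate inner: (+ 9 15) = 24
Evaluate root: (* 2 24) = 48
Result: 48


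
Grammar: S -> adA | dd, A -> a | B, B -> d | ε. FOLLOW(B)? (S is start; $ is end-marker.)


$ ∈ FOLLOW(S). For each A -> αBβ: add FIRST(β)\{ε} to FOLLOW(B); if β nullable, add FOLLOW(A).
FOLLOW(B) = {$}


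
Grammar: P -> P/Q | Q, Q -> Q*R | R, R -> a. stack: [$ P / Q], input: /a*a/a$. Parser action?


handle 'P/Q' on top; lookahead ∈ FOLLOW(P) = {/, $}
Action: reduce (P -> P/Q)


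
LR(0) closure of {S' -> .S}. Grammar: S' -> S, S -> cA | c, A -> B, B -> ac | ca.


Start: S' -> .S
For each item with dot before a nonterminal B, add B -> .γ for every B-production
Closure: [S' -> .S, S -> .cA, S -> .c]


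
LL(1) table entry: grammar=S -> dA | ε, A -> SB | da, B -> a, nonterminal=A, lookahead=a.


For [A, a]: 'a' ∈ FIRST(SB)
Entry: A -> SB


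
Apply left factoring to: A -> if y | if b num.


Common prefix: 'if'
Factored: A -> if A', A' -> y | b num


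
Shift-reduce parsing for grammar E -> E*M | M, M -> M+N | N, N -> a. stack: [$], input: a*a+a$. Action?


no handle on stack; shift 'a'
Action: shift


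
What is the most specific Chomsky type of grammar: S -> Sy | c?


Left-linear: every RHS is a terminal or one nonterminal followed by a terminal
Classification: Type 3 (Regular)


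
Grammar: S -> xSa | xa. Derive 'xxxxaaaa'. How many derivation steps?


Derivation: S => xSa => xxSaa => xxxSaaa => xxxxaaaa
Steps: 4


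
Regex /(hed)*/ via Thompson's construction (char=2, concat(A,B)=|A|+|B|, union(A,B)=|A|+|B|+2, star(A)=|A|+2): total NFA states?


Syntax tree has 3 char leaf(s), 0 union(s), 1 star(s)
chars contribute 3×2 = 6; each union adds +2; each star adds +2
Total: 6 + 0 + 2 = 8 states


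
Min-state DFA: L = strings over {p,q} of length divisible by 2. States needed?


Track length mod 2: states 0..1, accept at 0
Minimal DFA: 2 states


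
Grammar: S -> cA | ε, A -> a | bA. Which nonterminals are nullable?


A nonterminal is nullable iff some alternative derives ε (directly, or every symbol in it is nullable)
Nullable: {S}


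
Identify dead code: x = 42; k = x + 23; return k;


x is read by k's definition; k is returned
No dead code


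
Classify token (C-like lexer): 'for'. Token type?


Pattern: reserved word
Type: KEYWORD


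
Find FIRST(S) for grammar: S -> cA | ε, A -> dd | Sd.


Per alternative of S: FIRST(cA) = {c}; FIRST(ε) = {ε}
FIRST(S) = {c, ε}


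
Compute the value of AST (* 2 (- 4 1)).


Evaluate inner: (- 4 1) = 3
Evaluate root: (* 2 3) = 6
Result: 6


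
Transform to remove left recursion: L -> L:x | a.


Left-recursive alternatives: L:x; non-recursive: a
Introduce L': L -> aL', L' -> :xL' | ε


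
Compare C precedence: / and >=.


'/' is multiplicative (level 10); '>=' is relational (level 7)
Higher level binds tighter
'/' has higher precedence than '>='


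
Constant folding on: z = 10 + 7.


10 + 7 = 17 at compile time
Optimized: z = 17


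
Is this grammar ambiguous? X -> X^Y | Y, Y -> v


precedence layered via separate nonterminal Y: deterministic
Unambiguous


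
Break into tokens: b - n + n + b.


Scan left to right, longest-match per lexeme
Tokens: ID(b), OP(-), ID(n), OP(+), ID(n), OP(+), ID(b)


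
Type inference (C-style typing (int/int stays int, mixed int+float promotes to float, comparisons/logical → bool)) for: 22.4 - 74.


Operand types: float - int
Rule: mixed int/float promotes to float; int/int stays int
Result type: float


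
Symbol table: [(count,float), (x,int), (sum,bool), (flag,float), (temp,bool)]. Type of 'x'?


Lookup 'x' → type int


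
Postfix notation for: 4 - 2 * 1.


* has higher precedence, evaluate 2*1 first
Postfix: 4 2 1 * -


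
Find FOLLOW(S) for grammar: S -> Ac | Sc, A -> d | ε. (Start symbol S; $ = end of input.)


$ ∈ FOLLOW(S). For each A -> αBβ: add FIRST(β)\{ε} to FOLLOW(B); if β nullable, add FOLLOW(A).
FOLLOW(S) = {$, c}


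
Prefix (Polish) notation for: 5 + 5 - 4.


left-to-right (same/higher precedence on left): tree is (- (+ 5 5) 4)
Prefix: - + 5 5 4


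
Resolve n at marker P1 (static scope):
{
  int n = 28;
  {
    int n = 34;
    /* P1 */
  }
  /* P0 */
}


n declared in the same block as P1
n = 34


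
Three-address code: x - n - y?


Break into single-operator statements:
t1 = x - n
t2 = t1 - y


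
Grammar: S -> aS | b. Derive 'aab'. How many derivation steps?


Derivation: S => aS => aaS => aab
Steps: 3


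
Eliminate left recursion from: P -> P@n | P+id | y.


Left-recursive alternatives: P@n, P+id; non-recursive: y
Introduce P': P -> yP', P' -> @nP' | +idP' | ε


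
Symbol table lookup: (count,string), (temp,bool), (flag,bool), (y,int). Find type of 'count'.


Lookup 'count' → type string


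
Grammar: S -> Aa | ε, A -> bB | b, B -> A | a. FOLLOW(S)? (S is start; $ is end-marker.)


$ ∈ FOLLOW(S). For each A -> αBβ: add FIRST(β)\{ε} to FOLLOW(B); if β nullable, add FOLLOW(A).
FOLLOW(S) = {$}


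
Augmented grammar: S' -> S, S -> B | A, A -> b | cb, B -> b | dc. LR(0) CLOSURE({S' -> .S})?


Start: S' -> .S
For each item with dot before a nonterminal B, add B -> .γ for every B-production
Closure: [S' -> .S, S -> .B, S -> .A, B -> .b, B -> .dc, A -> .b, A -> .cb]


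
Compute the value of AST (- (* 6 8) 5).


Evaluate inner: (* 6 8) = 48
Evaluate root: (- 48 5) = 43
Result: 43


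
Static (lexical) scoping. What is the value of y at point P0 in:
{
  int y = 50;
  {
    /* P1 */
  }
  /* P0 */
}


y declared in the same block as P0
y = 50


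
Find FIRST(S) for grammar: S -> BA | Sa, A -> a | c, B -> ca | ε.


Per alternative of S: FIRST(BA) = {a, c}; FIRST(Sa) = {a, c}
FIRST(S) = {a, c}


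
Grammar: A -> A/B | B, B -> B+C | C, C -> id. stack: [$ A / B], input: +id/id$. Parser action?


'+' can extend B; shift to build B -> B+C
Action: shift


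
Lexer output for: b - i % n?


Scan left to right, longest-match per lexeme
Tokens: ID(b), OP(-), ID(i), OP(%), ID(n)


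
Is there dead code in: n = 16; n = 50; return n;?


first assignment to n is overwritten before any read
Dead: 'n = 16'


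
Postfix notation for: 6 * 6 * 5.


Left to right (same or higher precedence on left)
Postfix: 6 6 * 5 *


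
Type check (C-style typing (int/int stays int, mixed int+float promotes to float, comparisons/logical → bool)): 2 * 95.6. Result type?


Operand types: int * float
Rule: mixed int/float promotes to float; int/int stays int
Result type: float


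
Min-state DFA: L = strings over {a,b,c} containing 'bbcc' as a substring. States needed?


KMP-style automaton: 4 progress states + 1 absorbing accept = 5
Minimal DFA: 5 states


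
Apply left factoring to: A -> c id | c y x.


Common prefix: 'c'
Factored: A -> c A', A' -> id | y x


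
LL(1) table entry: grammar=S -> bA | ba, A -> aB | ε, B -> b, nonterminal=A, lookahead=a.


For [A, a]: 'a' ∈ FIRST(aB)
Entry: A -> aB


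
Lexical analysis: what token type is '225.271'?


Pattern: digits with a decimal point
Type: FLOAT_LITERAL


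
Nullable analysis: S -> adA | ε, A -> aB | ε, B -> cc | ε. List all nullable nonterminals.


A nonterminal is nullable iff some alternative derives ε (directly, or every symbol in it is nullable)
Nullable: {A, B, S}


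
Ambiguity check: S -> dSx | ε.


balanced d^n…x^n: each string has a unique parse
Unambiguous


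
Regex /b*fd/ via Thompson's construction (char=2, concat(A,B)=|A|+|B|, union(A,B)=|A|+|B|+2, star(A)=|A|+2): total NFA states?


Syntax tree has 3 char leaf(s), 0 union(s), 1 star(s)
chars contribute 3×2 = 6; each union adds +2; each star adds +2
Total: 6 + 0 + 2 = 8 states


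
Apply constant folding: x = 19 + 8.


19 + 8 = 27 at compile time
Optimized: x = 27


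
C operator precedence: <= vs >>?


'>>' is shift (level 8); '<=' is relational (level 7)
Higher level binds tighter
'>>' has higher precedence than '<='


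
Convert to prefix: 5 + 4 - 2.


left-to-right (same/higher precedence on left): tree is (- (+ 5 4) 2)
Prefix: - + 5 4 2


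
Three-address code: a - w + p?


Break into single-operator statements:
t1 = a - w
t2 = t1 + p


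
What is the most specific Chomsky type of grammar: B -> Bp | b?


Left-linear: every RHS is a terminal or one nonterminal followed by a terminal
Classification: Type 3 (Regular)


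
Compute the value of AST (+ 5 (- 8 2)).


Evaluate inner: (- 8 2) = 6
Evaluate root: (+ 5 6) = 11
Result: 11


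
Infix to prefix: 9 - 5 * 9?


'*' binds tighter: tree is (- 9 (* 5 9))
Prefix: - 9 * 5 9


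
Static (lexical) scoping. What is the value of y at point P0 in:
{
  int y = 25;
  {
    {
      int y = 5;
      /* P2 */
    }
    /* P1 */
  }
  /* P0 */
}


y declared in the same block as P0
y = 25


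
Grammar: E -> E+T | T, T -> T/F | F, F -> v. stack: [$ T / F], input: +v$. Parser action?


handle 'T/F' on top
Action: reduce (T -> T/F)


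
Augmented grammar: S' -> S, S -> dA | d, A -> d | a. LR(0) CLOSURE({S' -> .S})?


Start: S' -> .S
For each item with dot before a nonterminal B, add B -> .γ for every B-production
Closure: [S' -> .S, S -> .dA, S -> .d]


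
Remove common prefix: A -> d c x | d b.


Common prefix: 'd'
Factored: A -> d A', A' -> c x | b


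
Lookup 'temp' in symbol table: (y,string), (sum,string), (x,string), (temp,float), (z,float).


Lookup 'temp' → type float


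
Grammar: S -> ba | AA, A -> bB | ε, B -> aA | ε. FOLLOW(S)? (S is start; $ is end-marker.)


$ ∈ FOLLOW(S). For each A -> αBβ: add FIRST(β)\{ε} to FOLLOW(B); if β nullable, add FOLLOW(A).
FOLLOW(S) = {$}


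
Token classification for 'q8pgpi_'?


Pattern: letter/underscore followed by alphanumerics, not a keyword
Type: IDENTIFIER


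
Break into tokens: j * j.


Scan left to right, longest-match per lexeme
Tokens: ID(j), OP(*), ID(j)


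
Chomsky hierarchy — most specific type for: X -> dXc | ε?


Single nonterminal LHS, but d^n c^n is not regular
Classification: Type 2 (Context-Free)


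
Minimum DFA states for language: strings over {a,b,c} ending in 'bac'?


Track the longest suffix of input matching a prefix of 'bac': 4 classes (prefixes of length 0..3)
Minimal DFA: 4 states


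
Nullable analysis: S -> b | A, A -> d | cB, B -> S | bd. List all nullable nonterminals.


A nonterminal is nullable iff some alternative derives ε (directly, or every symbol in it is nullable)
Nullable: {}


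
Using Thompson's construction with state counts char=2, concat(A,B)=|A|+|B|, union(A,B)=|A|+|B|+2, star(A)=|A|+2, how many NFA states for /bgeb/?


Syntax tree has 4 char leaf(s), 0 union(s), 0 star(s)
chars contribute 4×2 = 8; each union adds +2; each star adds +2
Total: 8 + 0 + 0 = 8 states


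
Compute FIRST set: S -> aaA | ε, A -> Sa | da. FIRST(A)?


Per alternative of A: FIRST(Sa) = {a}; FIRST(da) = {d}
FIRST(A) = {a, d}


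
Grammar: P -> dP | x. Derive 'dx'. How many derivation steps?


Derivation: P => dP => dx
Steps: 2


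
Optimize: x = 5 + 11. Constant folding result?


5 + 11 = 16 at compile time
Optimized: x = 16


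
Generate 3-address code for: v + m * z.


Break into single-operator statements:
t1 = m * z
t2 = v + t1


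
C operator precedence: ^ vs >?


'>' is relational (level 7); '^' is bitwise XOR (level 4)
Higher level binds tighter
'>' has higher precedence than '^'


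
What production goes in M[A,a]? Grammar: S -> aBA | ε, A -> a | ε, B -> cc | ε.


For [A, a]: 'a' ∈ FIRST(a)
Entry: A -> a


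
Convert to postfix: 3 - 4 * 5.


* has higher precedence, evaluate 4*5 first
Postfix: 3 4 5 * -


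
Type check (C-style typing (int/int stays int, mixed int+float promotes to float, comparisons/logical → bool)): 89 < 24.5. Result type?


Operand types: int < float
Rule: comparison yields bool
Result type: bool


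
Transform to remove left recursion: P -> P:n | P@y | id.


Left-recursive alternatives: P:n, P@y; non-recursive: id
Introduce P': P -> idP', P' -> :nP' | @yP' | ε


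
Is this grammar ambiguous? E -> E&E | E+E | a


'a&a+a' has two parse trees (no precedence encoded between & and +)
Ambiguous


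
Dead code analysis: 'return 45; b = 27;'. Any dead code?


statement follows a return and is unreachable
Dead: 'b = 27'


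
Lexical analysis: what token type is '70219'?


Pattern: digits only
Type: INTEGER_LITERAL


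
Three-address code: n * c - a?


Break into single-operator statements:
t1 = n * c
t2 = t1 - a


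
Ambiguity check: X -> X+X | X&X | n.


'n+n&n' has two parse trees (no precedence encoded between + and &)
Ambiguous


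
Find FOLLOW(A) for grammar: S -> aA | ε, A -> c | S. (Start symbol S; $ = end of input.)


$ ∈ FOLLOW(S). For each A -> αBβ: add FIRST(β)\{ε} to FOLLOW(B); if β nullable, add FOLLOW(A).
FOLLOW(A) = {$}


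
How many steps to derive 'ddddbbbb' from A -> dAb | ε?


Derivation: A => dAb => ddAbb => dddAbbb => ddddAbbbb => ddddbbbb
Steps: 5


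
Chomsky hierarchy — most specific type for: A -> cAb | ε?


Single nonterminal LHS, but c^n b^n is not regular
Classification: Type 2 (Context-Free)


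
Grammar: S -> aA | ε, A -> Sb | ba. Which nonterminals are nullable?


A nonterminal is nullable iff some alternative derives ε (directly, or every symbol in it is nullable)
Nullable: {S}


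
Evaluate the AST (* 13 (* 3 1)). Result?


Evaluate inner: (* 3 1) = 3
Evaluate root: (* 13 3) = 39
Result: 39


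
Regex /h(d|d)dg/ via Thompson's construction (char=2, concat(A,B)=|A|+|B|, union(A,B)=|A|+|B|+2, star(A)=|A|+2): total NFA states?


Syntax tree has 5 char leaf(s), 1 union(s), 0 star(s)
chars contribute 5×2 = 10; each union adds +2; each star adds +2
Total: 10 + 2 + 0 = 12 states


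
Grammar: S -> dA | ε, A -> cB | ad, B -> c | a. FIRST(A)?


Per alternative of A: FIRST(cB) = {c}; FIRST(ad) = {a}
FIRST(A) = {a, c}


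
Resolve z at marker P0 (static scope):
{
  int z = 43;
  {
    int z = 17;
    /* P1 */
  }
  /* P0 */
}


z declared in the same block as P0
z = 43


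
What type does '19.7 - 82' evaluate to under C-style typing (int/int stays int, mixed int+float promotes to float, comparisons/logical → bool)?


Operand types: float - int
Rule: mixed int/float promotes to float; int/int stays int
Result type: float


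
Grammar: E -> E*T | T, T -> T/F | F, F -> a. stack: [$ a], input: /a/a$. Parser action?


'a' on top is the handle for F -> a
Action: reduce (F -> a)


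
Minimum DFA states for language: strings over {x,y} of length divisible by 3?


Track length mod 3: states 0..2, accept at 0
Minimal DFA: 3 states


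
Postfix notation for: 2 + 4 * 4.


* has higher precedence, evaluate 4*4 first
Postfix: 2 4 4 * +


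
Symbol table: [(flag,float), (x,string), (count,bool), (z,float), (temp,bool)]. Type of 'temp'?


Lookup 'temp' → type bool


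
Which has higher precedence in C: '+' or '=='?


'+' is additive (level 9); '==' is equality (level 6)
Higher level binds tighter
'+' has higher precedence than '=='


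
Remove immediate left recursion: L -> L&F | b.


Left-recursive alternatives: L&F; non-recursive: b
Introduce L': L -> bL', L' -> &FL' | ε


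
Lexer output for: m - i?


Scan left to right, longest-match per lexeme
Tokens: ID(m), OP(-), ID(i)


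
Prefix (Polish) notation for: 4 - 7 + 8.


left-to-right (same/higher precedence on left): tree is (+ (- 4 7) 8)
Prefix: + - 4 7 8


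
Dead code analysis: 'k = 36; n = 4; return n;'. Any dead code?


k is assigned but never read
Dead: 'k = 36'


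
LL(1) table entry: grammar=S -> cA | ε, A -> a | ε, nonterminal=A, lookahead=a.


For [A, a]: 'a' ∈ FIRST(a)
Entry: A -> a


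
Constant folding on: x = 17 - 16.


17 - 16 = 1 at compile time
Optimized: x = 1


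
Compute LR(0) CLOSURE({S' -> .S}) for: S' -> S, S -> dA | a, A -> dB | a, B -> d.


Start: S' -> .S
For each item with dot before a nonterminal B, add B -> .γ for every B-production
Closure: [S' -> .S, S -> .dA, S -> .a]


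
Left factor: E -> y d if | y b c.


Common prefix: 'y'
Factored: E -> y E', E' -> d if | b c


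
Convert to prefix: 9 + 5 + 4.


left-to-right (same/higher precedence on left): tree is (+ (+ 9 5) 4)
Prefix: + + 9 5 4


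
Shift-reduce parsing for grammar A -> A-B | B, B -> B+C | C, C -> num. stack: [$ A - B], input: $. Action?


handle 'A-B' on top; lookahead ∈ FOLLOW(A) = {-, $}
Action: reduce (A -> A-B)


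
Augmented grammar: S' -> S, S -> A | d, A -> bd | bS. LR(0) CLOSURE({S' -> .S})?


Start: S' -> .S
For each item with dot before a nonterminal B, add B -> .γ for every B-production
Closure: [S' -> .S, S -> .A, S -> .d, A -> .bd, A -> .bS]


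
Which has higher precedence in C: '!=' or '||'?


'!=' is equality (level 6); '||' is logical OR (level 1)
Higher level binds tighter
'!=' has higher precedence than '||'


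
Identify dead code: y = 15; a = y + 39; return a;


y is read by a's definition; a is returned
No dead code


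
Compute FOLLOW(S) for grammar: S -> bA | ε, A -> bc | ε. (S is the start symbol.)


$ ∈ FOLLOW(S). For each A -> αBβ: add FIRST(β)\{ε} to FOLLOW(B); if β nullable, add FOLLOW(A).
FOLLOW(S) = {$}


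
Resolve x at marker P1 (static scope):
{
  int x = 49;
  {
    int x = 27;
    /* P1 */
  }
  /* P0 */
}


x declared in the same block as P1
x = 27


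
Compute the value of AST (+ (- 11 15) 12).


Evaluate inner: (- 11 15) = -4
Evaluate root: (+ -4 12) = 8
Result: 8


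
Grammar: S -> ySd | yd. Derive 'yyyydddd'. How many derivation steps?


Derivation: S => ySd => yySdd => yyySddd => yyyydddd
Steps: 4


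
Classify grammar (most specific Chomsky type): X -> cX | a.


Right-linear: every RHS is a terminal or a terminal followed by one nonterminal
Classification: Type 3 (Regular)


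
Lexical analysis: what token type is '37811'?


Pattern: digits only
Type: INTEGER_LITERAL


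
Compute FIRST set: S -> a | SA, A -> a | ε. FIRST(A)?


Per alternative of A: FIRST(a) = {a}; FIRST(ε) = {ε}
FIRST(A) = {a, ε}


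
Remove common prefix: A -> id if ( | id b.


Common prefix: 'id'
Factored: A -> id A', A' -> if ( | b


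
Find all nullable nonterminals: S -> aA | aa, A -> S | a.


A nonterminal is nullable iff some alternative derives ε (directly, or every symbol in it is nullable)
Nullable: {}


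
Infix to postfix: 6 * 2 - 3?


Left to right (same or higher precedence on left)
Postfix: 6 2 * 3 -


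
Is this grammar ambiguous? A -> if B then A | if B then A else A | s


dangling else: 'if B then if B then s else s' parses two ways
Ambiguous


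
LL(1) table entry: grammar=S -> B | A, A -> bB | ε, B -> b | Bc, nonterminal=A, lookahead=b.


For [A, b]: 'b' ∈ FIRST(bB)
Entry: A -> bB


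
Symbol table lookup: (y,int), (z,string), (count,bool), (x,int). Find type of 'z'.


Lookup 'z' → type string


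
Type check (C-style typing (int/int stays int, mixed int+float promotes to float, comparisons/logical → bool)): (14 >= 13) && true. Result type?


Operand types: bool && bool
Rule: logical operators take bool operands and yield bool
Result type: bool


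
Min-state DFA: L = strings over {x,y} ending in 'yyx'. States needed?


Track the longest suffix of input matching a prefix of 'yyx': 4 classes (prefixes of length 0..3)
Minimal DFA: 4 states


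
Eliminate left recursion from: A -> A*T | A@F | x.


Left-recursive alternatives: A*T, A@F; non-recursive: x
Introduce A': A -> xA', A' -> *TA' | @FA' | ε


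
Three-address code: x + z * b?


Break into single-operator statements:
t1 = z * b
t2 = x + t1


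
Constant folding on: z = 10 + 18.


10 + 18 = 28 at compile time
Optimized: z = 28


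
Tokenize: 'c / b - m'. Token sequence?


Scan left to right, longest-match per lexeme
Tokens: ID(c), OP(/), ID(b), OP(-), ID(m)


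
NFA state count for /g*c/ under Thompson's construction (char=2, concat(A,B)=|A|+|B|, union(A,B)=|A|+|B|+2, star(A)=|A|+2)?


Syntax tree has 2 char leaf(s), 0 union(s), 1 star(s)
chars contribute 2×2 = 4; each union adds +2; each star adds +2
Total: 4 + 0 + 2 = 6 states


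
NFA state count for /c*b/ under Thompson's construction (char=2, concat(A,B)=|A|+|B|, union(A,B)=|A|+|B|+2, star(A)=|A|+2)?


Syntax tree has 2 char leaf(s), 0 union(s), 1 star(s)
chars contribute 2×2 = 4; each union adds +2; each star adds +2
Total: 4 + 0 + 2 = 6 states


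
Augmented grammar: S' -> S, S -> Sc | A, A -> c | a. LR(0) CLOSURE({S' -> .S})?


Start: S' -> .S
For each item with dot before a nonterminal B, add B -> .γ for every B-production
Closure: [S' -> .S, S -> .Sc, S -> .A, A -> .c, A -> .a]


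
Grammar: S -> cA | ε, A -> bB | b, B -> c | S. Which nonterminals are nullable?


A nonterminal is nullable iff some alternative derives ε (directly, or every symbol in it is nullable)
Nullable: {B, S}


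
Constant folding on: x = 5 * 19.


5 * 19 = 95 at compile time
Optimized: x = 95


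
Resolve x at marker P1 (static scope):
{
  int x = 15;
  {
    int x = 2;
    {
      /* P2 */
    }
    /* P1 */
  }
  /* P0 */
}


x declared in the same block as P1
x = 2


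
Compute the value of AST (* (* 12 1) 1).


Evaluate inner: (* 12 1) = 12
Evaluate root: (* 12 1) = 12
Result: 12


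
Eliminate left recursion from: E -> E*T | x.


Left-recursive alternatives: E*T; non-recursive: x
Introduce E': E -> xE', E' -> *TE' | ε


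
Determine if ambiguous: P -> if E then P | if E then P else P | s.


dangling else: 'if E then if E then s else s' parses two ways
Ambiguous


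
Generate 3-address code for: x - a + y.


Break into single-operator statements:
t1 = x - a
t2 = t1 + y


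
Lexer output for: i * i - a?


Scan left to right, longest-match per lexeme
Tokens: ID(i), OP(*), ID(i), OP(-), ID(a)


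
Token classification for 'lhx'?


Pattern: letter/underscore followed by alphanumerics, not a keyword
Type: IDENTIFIER


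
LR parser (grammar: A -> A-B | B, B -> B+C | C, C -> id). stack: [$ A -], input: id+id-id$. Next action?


no handle ('A-' is not any RHS); shift 'id'
Action: shift


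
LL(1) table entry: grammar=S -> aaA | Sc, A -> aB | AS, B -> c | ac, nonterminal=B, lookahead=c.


For [B, c]: 'c' ∈ FIRST(c)
Entry: B -> c


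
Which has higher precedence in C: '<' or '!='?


'<' is relational (level 7); '!=' is equality (level 6)
Higher level binds tighter
'<' has higher precedence than '!='


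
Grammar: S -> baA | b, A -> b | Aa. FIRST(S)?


Per alternative of S: FIRST(baA) = {b}; FIRST(b) = {b}
FIRST(S) = {b}


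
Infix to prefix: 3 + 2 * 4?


'*' binds tighter: tree is (+ 3 (* 2 4))
Prefix: + 3 * 2 4


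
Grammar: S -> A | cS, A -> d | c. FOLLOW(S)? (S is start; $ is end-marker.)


$ ∈ FOLLOW(S). For each A -> αBβ: add FIRST(β)\{ε} to FOLLOW(B); if β nullable, add FOLLOW(A).
FOLLOW(S) = {$}


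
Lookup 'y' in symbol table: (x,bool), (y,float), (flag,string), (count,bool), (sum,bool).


Lookup 'y' → type float


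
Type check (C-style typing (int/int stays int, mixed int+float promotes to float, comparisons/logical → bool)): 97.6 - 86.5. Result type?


Operand types: float - float
Rule: mixed int/float promotes to float; int/int stays int
Result type: float


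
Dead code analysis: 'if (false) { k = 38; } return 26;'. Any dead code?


condition is constant false, so the whole block is unreachable
Dead: 'if (false) { k = 38; }'


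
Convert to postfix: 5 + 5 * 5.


* has higher precedence, evaluate 5*5 first
Postfix: 5 5 5 * +


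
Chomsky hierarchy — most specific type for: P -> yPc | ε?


Single nonterminal LHS, but y^n c^n is not regular
Classification: Type 2 (Context-Free)


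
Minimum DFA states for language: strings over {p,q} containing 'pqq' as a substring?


KMP-style automaton: 3 progress states + 1 absorbing accept = 4
Minimal DFA: 4 states


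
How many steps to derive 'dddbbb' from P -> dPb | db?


Derivation: P => dPb => ddPbb => dddbbb
Steps: 3


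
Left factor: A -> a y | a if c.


Common prefix: 'a'
Factored: A -> a A', A' -> y | if c


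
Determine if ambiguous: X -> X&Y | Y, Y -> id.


precedence layered via separate nonterminal Y: deterministic
Unambiguous


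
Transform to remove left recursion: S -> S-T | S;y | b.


Left-recursive alternatives: S-T, S;y; non-recursive: b
Introduce S': S -> bS', S' -> -TS' | ;yS' | ε


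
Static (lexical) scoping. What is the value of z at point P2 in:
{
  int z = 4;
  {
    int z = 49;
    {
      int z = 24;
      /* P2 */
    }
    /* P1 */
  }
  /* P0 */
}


z declared in the same block as P2
z = 24


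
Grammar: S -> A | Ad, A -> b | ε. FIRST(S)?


Per alternative of S: FIRST(A) = {b, ε}; FIRST(Ad) = {b, d}
FIRST(S) = {b, d, ε}


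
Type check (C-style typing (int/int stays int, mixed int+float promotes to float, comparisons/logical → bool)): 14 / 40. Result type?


Operand types: int / int
Rule: mixed int/float promotes to float; int/int stays int
Result type: int


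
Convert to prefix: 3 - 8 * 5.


'*' binds tighter: tree is (- 3 (* 8 5))
Prefix: - 3 * 8 5


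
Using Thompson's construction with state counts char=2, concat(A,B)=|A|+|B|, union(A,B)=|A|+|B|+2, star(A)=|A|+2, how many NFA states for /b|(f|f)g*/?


Syntax tree has 4 char leaf(s), 2 union(s), 1 star(s)
chars contribute 4×2 = 8; each union adds +2; each star adds +2
Total: 8 + 4 + 2 = 14 states


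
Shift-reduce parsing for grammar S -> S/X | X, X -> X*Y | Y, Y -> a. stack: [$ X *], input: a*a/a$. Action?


no handle; shift 'a'
Action: shift


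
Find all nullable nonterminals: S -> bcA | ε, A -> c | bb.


A nonterminal is nullable iff some alternative derives ε (directly, or every symbol in it is nullable)
Nullable: {S}


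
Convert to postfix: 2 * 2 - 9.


Left to right (same or higher precedence on left)
Postfix: 2 2 * 9 -


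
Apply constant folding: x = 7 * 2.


7 * 2 = 14 at compile time
Optimized: x = 14


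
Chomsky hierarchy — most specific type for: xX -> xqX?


LHS has context (more than one symbol) and |LHS| ≤ |RHS|
Classification: Type 1 (Context-Sensitive)


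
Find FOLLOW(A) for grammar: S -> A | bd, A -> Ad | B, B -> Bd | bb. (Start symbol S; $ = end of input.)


$ ∈ FOLLOW(S). For each A -> αBβ: add FIRST(β)\{ε} to FOLLOW(B); if β nullable, add FOLLOW(A).
FOLLOW(A) = {$, d}


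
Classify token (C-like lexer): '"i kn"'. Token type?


Pattern: double-quoted sequence
Type: STRING_LITERAL


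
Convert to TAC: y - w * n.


Break into single-operator statements:
t1 = w * n
t2 = y - t1


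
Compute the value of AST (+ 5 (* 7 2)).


Evaluate inner: (* 7 2) = 14
Evaluate root: (+ 5 14) = 19
Result: 19


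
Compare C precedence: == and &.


'==' is equality (level 6); '&' is bitwise AND (level 5)
Higher level binds tighter
'==' has higher precedence than '&'


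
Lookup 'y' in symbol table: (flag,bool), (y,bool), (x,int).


Lookup 'y' → type bool


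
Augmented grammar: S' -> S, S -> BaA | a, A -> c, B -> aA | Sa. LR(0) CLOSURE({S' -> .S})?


Start: S' -> .S
For each item with dot before a nonterminal B, add B -> .γ for every B-production
Closure: [S' -> .S, S -> .BaA, S -> .a, B -> .aA, B -> .Sa]


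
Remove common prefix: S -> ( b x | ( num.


Common prefix: '('
Factored: S -> ( S', S' -> b x | num


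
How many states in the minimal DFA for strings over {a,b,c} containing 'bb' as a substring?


KMP-style automaton: 2 progress states + 1 absorbing accept = 3
Minimal DFA: 3 states


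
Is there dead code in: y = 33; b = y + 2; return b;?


y is read by b's definition; b is returned
No dead code


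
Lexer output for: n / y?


Scan left to right, longest-match per lexeme
Tokens: ID(n), OP(/), ID(y)


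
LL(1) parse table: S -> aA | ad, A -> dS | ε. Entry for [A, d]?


For [A, d]: 'd' ∈ FIRST(dS)
Entry: A -> dS


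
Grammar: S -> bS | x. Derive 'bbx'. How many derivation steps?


Derivation: S => bS => bbS => bbx
Steps: 3


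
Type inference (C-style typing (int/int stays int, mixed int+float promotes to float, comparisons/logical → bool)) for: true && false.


Operand types: bool && bool
Rule: logical operators take bool operands and yield bool
Result type: bool
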